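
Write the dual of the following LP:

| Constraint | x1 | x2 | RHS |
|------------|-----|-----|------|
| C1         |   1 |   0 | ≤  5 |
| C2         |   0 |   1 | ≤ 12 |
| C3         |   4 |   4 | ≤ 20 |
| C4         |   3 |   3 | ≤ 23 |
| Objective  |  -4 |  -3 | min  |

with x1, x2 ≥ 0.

Primal min cᵀx s.t. Ax ≤ b, x ≥ 0  →  Dual max −bᵀy s.t. Aᵀy ≥ −c, y ≥ 0.

Maximize: z = -5y1 - 12y2 - 20y3 - 23y4

Subject to:
  y1 + 4y3 + 3y4 ≥ 4
  y2 + 4y3 + 3y4 ≥ 3
  y1, y2, y3, y4 ≥ 0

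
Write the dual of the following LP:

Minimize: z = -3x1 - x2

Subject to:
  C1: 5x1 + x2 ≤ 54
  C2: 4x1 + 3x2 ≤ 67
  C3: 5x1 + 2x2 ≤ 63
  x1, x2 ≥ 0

Primal min cᵀx s.t. Ax ≤ b, x ≥ 0  →  Dual max −bᵀy s.t. Aᵀy ≥ −c, y ≥ 0.

Maximize: z = -54y1 - 67y2 - 63y3

Subject to:
  5y1 + 4y2 + 5y3 ≥ 3
  y1 + 3y2 + 2y3 ≥ 1
  y1, y2, y3 ≥ 0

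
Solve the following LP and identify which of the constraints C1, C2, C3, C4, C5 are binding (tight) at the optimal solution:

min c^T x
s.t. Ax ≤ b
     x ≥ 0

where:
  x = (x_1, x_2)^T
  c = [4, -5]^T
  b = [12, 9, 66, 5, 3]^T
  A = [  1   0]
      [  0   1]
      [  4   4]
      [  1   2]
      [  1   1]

At x_1 = 0, x_2 = 2.5, compute slack b - a·x for each constraint:
  C1: 12 − 0 = 12  (slack)
  C2: 9 − 2.5 = 6.5  (slack)
  C3: 66 − 10 = 56  (slack)
  C4: 5 − 5 = 0  (binding)
  C5: 3 − 2.5 = 0.5  (slack)

Optimal: x_1 = 0, x_2 = 2.5
Binding: C4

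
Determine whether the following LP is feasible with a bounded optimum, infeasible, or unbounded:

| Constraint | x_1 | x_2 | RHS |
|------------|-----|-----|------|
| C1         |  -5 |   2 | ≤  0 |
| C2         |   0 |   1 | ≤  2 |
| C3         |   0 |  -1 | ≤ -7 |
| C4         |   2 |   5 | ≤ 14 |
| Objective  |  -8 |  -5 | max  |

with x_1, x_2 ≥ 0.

Infeasible (no feasible solution exists)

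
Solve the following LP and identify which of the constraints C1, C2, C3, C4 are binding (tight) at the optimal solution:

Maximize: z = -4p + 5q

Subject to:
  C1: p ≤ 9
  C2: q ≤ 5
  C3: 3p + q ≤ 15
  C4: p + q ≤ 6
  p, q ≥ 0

At p = 0, q = 5, compute slack b - a·x for each constraint:
  C1: 9 − 0 = 9  (slack)
  C2: 5 − 5 = 0  (binding)
  C3: 15 − 5 = 10  (slack)
  C4: 6 − 5 = 1  (slack)

Optimal: p = 0, q = 5
Binding: C2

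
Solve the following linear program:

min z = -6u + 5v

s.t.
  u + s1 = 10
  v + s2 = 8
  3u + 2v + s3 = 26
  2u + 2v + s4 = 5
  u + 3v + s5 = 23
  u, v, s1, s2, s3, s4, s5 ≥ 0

Evaluate the objective at each vertex of the feasible region:
  z(0, 0) = 0
  z(2.5, 0) = -15  ←
  z(0, 2.5) = 12.5
The minimum is at u = 2.5, v = 0.

u = 2.5, v = 0, z = -15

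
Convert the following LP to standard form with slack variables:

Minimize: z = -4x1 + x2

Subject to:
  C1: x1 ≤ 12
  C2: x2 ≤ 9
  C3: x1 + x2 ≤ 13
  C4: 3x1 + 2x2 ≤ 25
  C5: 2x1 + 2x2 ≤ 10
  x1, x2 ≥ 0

min z = -4x1 + x2

s.t.
  x1 + s1 = 12
  x2 + s2 = 9
  x1 + x2 + s3 = 13
  3x1 + 2x2 + s4 = 25
  2x1 + 2x2 + s5 = 10
  x1, x2, s1, s2, s3, s4, s5 ≥ 0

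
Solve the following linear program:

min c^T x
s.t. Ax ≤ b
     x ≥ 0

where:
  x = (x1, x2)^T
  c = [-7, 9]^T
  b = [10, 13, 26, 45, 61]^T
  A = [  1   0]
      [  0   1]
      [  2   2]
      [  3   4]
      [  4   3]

Evaluate the objective at each vertex of the feasible region:
  z(0, 0) = 0
  z(10, 0) = -70  ←
  z(10, 3) = -43
  z(7, 6) = 5
  z(0, 11.25) = 101.2
The minimum is at x1 = 10, x2 = 0.

x1 = 10, x2 = 0, z = -70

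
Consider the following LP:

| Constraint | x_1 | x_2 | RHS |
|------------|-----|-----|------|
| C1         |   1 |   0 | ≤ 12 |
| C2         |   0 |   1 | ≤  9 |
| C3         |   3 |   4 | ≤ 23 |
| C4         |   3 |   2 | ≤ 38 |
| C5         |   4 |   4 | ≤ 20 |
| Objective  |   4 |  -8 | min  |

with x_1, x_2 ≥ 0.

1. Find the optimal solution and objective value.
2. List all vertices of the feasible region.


1. x_1 = 0, x_2 = 5, z = -40
2. (0, 0), (5, 0), (0, 5)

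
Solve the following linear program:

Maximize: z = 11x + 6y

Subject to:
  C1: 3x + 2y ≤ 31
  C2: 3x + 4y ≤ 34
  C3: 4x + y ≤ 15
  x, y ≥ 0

Evaluate the objective at each vertex of the feasible region:
  z(0, 0) = 0
  z(3.75, 0) = 41.25
  z(2, 7) = 64  ←
  z(0, 8.5) = 51
The maximum is at x = 2, y = 7.

x = 2, y = 7, z = 64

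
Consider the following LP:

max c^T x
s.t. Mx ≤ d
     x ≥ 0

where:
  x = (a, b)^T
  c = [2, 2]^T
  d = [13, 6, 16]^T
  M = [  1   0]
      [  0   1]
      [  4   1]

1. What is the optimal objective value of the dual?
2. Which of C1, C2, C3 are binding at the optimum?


1. 17
2. C2, C3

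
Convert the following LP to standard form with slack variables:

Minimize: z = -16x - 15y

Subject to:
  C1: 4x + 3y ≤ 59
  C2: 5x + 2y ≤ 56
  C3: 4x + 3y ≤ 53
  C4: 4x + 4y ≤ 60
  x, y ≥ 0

min z = -16x - 15y

s.t.
  4x + 3y + s1 = 59
  5x + 2y + s2 = 56
  4x + 3y + s3 = 53
  4x + 4y + s4 = 60
  x, y, s1, s2, s3, s4 ≥ 0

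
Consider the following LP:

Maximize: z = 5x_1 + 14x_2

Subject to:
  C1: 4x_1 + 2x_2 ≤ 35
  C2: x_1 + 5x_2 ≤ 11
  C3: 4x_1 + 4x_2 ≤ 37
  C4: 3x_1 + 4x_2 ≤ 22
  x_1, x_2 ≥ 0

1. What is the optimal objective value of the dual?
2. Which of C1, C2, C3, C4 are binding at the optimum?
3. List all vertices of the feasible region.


1. 44
2. C2, C4
3. (0, 0), (7.333, 0), (6, 1), (0, 2.2)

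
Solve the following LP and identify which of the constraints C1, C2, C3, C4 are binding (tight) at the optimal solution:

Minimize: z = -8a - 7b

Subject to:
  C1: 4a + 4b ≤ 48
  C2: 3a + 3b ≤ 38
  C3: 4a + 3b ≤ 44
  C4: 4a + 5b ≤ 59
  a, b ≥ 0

At a = 8, b = 4, compute slack b - a·x for each constraint:
  C1: 48 − 48 = 0  (binding)
  C2: 38 − 36 = 2  (slack)
  C3: 44 − 44 = 0  (binding)
  C4: 59 − 52 = 7  (slack)

Optimal: a = 8, b = 4
Binding: C1, C3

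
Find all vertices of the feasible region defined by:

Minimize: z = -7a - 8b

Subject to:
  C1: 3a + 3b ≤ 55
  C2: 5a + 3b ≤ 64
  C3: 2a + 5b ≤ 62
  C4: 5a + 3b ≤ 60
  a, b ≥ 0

(0, 0), (12, 0), (6, 10), (0, 12.4)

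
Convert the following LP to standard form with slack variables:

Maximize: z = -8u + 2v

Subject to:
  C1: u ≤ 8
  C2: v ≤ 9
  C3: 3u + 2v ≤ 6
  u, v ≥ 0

max z = -8u + 2v

s.t.
  u + s1 = 8
  v + s2 = 9
  3u + 2v + s3 = 6
  u, v, s1, s2, s3 ≥ 0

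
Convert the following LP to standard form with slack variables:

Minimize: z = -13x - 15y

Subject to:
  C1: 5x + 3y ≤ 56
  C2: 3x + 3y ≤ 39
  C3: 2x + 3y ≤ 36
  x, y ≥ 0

min z = -13x - 15y

s.t.
  5x + 3y + s1 = 56
  3x + 3y + s2 = 39
  2x + 3y + s3 = 36
  x, y, s1, s2, s3 ≥ 0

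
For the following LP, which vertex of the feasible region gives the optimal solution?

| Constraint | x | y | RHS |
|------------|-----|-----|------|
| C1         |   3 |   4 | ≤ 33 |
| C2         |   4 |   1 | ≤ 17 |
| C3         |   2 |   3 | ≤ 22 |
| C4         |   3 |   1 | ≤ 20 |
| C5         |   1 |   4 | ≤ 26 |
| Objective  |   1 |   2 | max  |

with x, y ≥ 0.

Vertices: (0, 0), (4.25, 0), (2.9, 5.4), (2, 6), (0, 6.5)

Evaluate the objective at each vertex of the feasible region:
  z(0, 0) = 0
  z(4.25, 0) = 4.25
  z(2.9, 5.4) = 13.7
  z(2, 6) = 14  ←
  z(0, 6.5) = 13
The maximum is at x = 2, y = 6.

(2, 6)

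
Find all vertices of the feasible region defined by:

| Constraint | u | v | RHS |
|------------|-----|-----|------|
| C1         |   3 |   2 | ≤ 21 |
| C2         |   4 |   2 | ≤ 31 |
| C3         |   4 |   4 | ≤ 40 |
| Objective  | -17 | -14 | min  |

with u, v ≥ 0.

(0, 0), (7, 0), (1, 9), (0, 10)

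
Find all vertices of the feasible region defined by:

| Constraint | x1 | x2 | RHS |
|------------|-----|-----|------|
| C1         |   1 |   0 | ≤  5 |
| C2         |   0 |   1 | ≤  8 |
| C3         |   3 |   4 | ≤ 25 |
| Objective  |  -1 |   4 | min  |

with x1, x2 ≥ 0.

(0, 0), (5, 0), (5, 2.5), (0, 6.25)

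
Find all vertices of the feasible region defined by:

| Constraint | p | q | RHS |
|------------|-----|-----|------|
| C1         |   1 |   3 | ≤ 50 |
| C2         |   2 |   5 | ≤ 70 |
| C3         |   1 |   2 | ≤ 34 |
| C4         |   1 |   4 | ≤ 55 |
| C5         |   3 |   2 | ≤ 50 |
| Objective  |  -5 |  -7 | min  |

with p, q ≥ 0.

(0, 0), (16.67, 0), (10, 10), (1.667, 13.33), (0, 13.75)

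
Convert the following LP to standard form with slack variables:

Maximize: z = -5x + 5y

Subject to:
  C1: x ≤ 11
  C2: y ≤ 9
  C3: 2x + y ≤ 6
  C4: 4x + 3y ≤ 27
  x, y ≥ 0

max z = -5x + 5y

s.t.
  x + s1 = 11
  y + s2 = 9
  2x + y + s3 = 6
  4x + 3y + s4 = 27
  x, y, s1, s2, s3, s4 ≥ 0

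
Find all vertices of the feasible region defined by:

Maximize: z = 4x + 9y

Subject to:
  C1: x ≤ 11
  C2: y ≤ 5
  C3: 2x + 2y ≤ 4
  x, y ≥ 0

(0, 0), (2, 0), (0, 2)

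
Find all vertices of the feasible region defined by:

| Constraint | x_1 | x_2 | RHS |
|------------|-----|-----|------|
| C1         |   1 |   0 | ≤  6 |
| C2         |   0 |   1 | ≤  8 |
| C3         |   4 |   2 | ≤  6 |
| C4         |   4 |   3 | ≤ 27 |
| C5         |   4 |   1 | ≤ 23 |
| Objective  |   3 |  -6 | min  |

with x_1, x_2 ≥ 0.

(0, 0), (1.5, 0), (0, 3)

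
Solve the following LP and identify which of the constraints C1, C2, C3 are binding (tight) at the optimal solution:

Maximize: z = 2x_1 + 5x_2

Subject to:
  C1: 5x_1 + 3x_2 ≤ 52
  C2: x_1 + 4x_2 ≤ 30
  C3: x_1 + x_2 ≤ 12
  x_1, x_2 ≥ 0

At x_1 = 6, x_2 = 6, compute slack b - a·x for each constraint:
  C1: 52 − 48 = 4  (slack)
  C2: 30 − 30 = 0  (binding)
  C3: 12 − 12 = 0  (binding)

Optimal: x_1 = 6, x_2 = 6
Binding: C2, C3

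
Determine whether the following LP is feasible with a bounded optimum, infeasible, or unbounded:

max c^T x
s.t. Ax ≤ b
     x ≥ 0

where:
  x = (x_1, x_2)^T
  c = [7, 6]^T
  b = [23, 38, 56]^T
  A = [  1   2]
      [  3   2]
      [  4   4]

Feasible with a bounded optimal solution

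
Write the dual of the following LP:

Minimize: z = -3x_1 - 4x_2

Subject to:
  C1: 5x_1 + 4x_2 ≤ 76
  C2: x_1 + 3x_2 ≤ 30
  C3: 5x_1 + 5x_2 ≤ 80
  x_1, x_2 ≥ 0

Primal min cᵀx s.t. Ax ≤ b, x ≥ 0  →  Dual max −bᵀy s.t. Aᵀy ≥ −c, y ≥ 0.

Maximize: z = -76y1 - 30y2 - 80y3

Subject to:
  5y1 + y2 + 5y3 ≥ 3
  4y1 + 3y2 + 5y3 ≥ 4
  y1, y2, y3 ≥ 0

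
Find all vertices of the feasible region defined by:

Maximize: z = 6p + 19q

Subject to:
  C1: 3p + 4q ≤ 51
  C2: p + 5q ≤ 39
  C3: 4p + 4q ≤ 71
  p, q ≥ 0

(0, 0), (17, 0), (9, 6), (0, 7.8)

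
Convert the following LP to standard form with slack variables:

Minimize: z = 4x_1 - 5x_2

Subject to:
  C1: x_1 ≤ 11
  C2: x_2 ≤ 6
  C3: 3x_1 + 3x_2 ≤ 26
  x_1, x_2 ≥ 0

min z = 4x_1 - 5x_2

s.t.
  x_1 + s1 = 11
  x_2 + s2 = 6
  3x_1 + 3x_2 + s3 = 26
  x_1, x_2, s1, s2, s3 ≥ 0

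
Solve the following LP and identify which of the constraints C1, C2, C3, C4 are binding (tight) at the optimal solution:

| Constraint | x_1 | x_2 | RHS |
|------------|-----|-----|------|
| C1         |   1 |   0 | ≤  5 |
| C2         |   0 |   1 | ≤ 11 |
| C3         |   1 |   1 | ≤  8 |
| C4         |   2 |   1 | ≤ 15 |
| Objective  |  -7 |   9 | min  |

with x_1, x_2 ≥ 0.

At x_1 = 5, x_2 = 0, compute slack b - a·x for each constraint:
  C1: 5 − 5 = 0  (binding)
  C2: 11 − 0 = 11  (slack)
  C3: 8 − 5 = 3  (slack)
  C4: 15 − 10 = 5  (slack)

Optimal: x_1 = 5, x_2 = 0
Binding: C1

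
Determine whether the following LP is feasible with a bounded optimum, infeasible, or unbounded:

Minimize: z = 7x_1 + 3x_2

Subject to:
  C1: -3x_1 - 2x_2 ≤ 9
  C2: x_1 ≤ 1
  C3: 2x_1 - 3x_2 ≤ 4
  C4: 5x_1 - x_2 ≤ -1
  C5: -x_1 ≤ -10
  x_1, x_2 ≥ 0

Infeasible (no feasible solution exists)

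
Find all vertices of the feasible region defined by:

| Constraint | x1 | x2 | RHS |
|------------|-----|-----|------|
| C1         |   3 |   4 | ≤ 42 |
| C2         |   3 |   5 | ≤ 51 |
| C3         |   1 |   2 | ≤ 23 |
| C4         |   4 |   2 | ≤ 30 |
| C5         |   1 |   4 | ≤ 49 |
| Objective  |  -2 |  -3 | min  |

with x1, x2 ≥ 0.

(0, 0), (7.5, 0), (3.6, 7.8), (2, 9), (0, 10.2)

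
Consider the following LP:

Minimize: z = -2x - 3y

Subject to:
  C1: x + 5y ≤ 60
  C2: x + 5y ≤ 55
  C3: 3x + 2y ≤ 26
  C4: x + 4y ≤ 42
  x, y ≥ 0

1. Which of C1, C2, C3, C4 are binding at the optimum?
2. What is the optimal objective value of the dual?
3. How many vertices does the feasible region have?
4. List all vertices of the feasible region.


1. C3, C4
2. -34
3. 4
4. (0, 0), (8.667, 0), (2, 10), (0, 10.5)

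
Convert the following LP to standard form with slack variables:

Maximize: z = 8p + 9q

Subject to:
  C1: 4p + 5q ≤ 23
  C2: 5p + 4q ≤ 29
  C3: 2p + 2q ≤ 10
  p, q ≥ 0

max z = 8p + 9q

s.t.
  4p + 5q + s1 = 23
  5p + 4q + s2 = 29
  2p + 2q + s3 = 10
  p, q, s1, s2, s3 ≥ 0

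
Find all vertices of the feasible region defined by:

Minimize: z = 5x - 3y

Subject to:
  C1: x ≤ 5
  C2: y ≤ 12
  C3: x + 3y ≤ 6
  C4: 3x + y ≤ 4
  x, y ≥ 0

(0, 0), (1.333, 0), (0.75, 1.75), (0, 2)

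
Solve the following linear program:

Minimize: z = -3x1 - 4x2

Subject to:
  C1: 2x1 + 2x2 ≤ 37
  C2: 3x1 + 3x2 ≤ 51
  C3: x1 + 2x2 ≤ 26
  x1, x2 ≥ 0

Evaluate the objective at each vertex of the feasible region:
  z(0, 0) = 0
  z(17, 0) = -51
  z(8, 9) = -60  ←
  z(0, 13) = -52
The minimum is at x1 = 8, x2 = 9.

x1 = 8, x2 = 9, z = -60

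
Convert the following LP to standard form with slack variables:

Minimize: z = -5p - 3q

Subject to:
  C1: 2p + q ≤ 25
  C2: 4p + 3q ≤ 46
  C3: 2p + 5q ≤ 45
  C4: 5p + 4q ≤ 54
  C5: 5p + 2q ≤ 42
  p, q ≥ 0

min z = -5p - 3q

s.t.
  2p + q + s1 = 25
  4p + 3q + s2 = 46
  2p + 5q + s3 = 45
  5p + 4q + s4 = 54
  5p + 2q + s5 = 42
  p, q, s1, s2, s3, s4, s5 ≥ 0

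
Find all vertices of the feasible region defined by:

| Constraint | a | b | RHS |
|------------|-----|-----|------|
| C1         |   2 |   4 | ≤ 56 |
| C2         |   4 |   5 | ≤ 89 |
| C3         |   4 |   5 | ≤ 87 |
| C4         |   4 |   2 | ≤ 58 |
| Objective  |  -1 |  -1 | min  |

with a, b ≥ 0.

(0, 0), (14.5, 0), (10, 9), (0, 14)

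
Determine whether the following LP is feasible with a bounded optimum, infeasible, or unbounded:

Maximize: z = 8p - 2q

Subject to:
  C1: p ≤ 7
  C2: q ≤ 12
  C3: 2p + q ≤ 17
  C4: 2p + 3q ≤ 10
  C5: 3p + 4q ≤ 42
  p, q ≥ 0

Feasible with a bounded optimal solution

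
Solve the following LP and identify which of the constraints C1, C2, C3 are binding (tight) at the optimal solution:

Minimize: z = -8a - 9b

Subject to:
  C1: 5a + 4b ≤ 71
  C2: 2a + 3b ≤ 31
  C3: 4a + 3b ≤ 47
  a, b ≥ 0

At a = 8, b = 5, compute slack b - a·x for each constraint:
  C1: 71 − 60 = 11  (slack)
  C2: 31 − 31 = 0  (binding)
  C3: 47 − 47 = 0  (binding)

Optimal: a = 8, b = 5
Binding: C2, C3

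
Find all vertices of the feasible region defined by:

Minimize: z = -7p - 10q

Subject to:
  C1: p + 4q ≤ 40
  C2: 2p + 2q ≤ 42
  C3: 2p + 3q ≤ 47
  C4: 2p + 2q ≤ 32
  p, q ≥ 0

(0, 0), (16, 0), (8, 8), (0, 10)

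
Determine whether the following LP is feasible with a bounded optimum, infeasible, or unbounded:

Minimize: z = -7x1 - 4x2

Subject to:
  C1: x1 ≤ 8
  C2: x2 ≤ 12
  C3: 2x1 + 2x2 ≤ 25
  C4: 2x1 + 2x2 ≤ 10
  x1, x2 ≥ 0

Feasible with a bounded optimal solution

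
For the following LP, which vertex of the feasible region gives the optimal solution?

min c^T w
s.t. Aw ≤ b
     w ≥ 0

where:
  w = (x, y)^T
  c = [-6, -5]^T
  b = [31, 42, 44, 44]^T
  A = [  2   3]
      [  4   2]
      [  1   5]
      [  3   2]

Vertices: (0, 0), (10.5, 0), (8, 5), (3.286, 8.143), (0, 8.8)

Evaluate the objective at each vertex of the feasible region:
  z(0, 0) = 0
  z(10.5, 0) = -63
  z(8, 5) = -73  ←
  z(3.286, 8.143) = -60.43
  z(0, 8.8) = -44
The minimum is at x = 8, y = 5.

(8, 5)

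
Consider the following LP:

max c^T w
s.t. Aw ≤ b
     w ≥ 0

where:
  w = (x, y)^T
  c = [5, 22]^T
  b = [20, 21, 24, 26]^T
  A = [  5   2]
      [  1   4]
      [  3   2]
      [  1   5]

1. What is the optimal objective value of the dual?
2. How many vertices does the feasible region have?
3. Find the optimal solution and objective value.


1. 115
2. 5
3. x = 1, y = 5, z = 115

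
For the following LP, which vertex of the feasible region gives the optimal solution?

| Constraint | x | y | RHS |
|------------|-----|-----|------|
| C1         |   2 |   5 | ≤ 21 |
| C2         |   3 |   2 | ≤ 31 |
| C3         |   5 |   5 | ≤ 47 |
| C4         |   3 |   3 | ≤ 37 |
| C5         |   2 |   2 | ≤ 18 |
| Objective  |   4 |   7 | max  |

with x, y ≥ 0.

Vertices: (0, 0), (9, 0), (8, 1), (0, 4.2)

Evaluate the objective at each vertex of the feasible region:
  z(0, 0) = 0
  z(9, 0) = 36
  z(8, 1) = 39  ←
  z(0, 4.2) = 29.4
The maximum is at x = 8, y = 1.

(8, 1)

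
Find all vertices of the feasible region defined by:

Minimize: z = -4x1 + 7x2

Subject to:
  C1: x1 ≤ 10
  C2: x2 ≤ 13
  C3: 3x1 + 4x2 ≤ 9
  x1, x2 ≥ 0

(0, 0), (3, 0), (0, 2.25)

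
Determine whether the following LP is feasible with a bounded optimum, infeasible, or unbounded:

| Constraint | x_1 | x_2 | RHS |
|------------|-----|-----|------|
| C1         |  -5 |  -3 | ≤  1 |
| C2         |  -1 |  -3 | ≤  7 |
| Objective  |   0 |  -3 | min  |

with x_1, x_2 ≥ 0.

Unbounded (objective can decrease without bound)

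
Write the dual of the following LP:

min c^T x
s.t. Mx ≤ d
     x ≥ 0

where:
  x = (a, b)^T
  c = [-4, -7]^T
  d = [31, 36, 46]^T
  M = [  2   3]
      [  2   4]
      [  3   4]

Primal min cᵀx s.t. Ax ≤ b, x ≥ 0  →  Dual max −bᵀy s.t. Aᵀy ≥ −c, y ≥ 0.

Maximize: z = -31y1 - 36y2 - 46y3

Subject to:
  2y1 + 2y2 + 3y3 ≥ 4
  3y1 + 4y2 + 4y3 ≥ 7
  y1, y2, y3 ≥ 0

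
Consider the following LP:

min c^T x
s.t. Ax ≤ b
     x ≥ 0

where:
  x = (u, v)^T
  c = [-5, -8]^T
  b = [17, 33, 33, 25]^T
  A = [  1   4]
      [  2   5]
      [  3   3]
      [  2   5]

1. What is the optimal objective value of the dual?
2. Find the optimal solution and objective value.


1. -58
2. u = 10, v = 1, z = -58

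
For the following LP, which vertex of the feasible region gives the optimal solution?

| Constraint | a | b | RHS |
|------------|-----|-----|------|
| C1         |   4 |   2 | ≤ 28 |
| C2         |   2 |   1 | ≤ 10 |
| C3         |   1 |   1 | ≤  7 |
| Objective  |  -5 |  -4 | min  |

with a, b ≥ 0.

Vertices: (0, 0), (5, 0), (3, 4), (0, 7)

Evaluate the objective at each vertex of the feasible region:
  z(0, 0) = 0
  z(5, 0) = -25
  z(3, 4) = -31  ←
  z(0, 7) = -28
The minimum is at a = 3, b = 4.

(3, 4)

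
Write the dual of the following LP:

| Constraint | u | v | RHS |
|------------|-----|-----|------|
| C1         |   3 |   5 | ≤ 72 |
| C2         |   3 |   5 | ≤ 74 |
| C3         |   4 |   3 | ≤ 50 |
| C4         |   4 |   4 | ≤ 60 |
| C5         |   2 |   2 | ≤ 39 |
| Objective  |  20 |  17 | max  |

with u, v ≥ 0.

Primal max cᵀx s.t. Ax ≤ b, x ≥ 0  →  Dual min bᵀy s.t. Aᵀy ≥ c, y ≥ 0.

Minimize: z = 72y1 + 74y2 + 50y3 + 60y4 + 39y5

Subject to:
  3y1 + 3y2 + 4y3 + 4y4 + 2y5 ≥ 20
  5y1 + 5y2 + 3y3 + 4y4 + 2y5 ≥ 17
  y1, y2, y3, y4, y5 ≥ 0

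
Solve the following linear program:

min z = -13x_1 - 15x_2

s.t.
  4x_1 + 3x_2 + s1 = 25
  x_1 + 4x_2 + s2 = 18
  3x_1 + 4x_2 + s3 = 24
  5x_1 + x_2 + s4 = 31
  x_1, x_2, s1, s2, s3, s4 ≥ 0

Evaluate the objective at each vertex of the feasible region:
  z(0, 0) = 0
  z(6.2, 0) = -80.6
  z(6.182, 0.09091) = -81.73
  z(4, 3) = -97  ←
  z(3, 3.75) = -95.25
  z(0, 4.5) = -67.5
The minimum is at x_1 = 4, x_2 = 3.

x_1 = 4, x_2 = 3, z = -97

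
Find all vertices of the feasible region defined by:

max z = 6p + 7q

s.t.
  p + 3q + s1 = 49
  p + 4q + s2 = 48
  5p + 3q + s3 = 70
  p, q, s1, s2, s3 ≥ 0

(0, 0), (14, 0), (8, 10), (0, 12)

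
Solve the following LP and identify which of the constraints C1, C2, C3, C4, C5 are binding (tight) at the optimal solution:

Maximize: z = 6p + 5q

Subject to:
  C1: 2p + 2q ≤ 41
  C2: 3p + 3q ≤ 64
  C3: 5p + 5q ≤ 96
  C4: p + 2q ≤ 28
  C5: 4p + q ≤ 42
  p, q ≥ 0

At p = 8, q = 10, compute slack b - a·x for each constraint:
  C1: 41 − 36 = 5  (slack)
  C2: 64 − 54 = 10  (slack)
  C3: 96 − 90 = 6  (slack)
  C4: 28 − 28 = 0  (binding)
  C5: 42 − 42 = 0  (binding)

Optimal: p = 8, q = 10
Binding: C4, C5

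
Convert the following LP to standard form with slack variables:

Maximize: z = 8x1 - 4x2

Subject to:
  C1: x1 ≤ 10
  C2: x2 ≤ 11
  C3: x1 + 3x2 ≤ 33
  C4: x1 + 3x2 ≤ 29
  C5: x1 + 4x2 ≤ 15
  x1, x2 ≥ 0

max z = 8x1 - 4x2

s.t.
  x1 + s1 = 10
  x2 + s2 = 11
  x1 + 3x2 + s3 = 33
  x1 + 3x2 + s4 = 29
  x1 + 4x2 + s5 = 15
  x1, x2, s1, s2, s3, s4, s5 ≥ 0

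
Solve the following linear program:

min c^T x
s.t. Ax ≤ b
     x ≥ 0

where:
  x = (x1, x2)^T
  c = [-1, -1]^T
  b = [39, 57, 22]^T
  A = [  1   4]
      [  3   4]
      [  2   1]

Evaluate the objective at each vertex of the feasible region:
  z(0, 0) = 0
  z(11, 0) = -11
  z(7, 8) = -15  ←
  z(0, 9.75) = -9.75
The minimum is at x1 = 7, x2 = 8.

x1 = 7, x2 = 8, z = -15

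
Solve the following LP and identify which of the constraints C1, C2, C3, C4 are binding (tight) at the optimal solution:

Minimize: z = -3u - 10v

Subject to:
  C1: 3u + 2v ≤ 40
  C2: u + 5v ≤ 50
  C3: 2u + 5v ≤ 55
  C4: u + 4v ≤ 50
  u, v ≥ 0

At u = 5, v = 9, compute slack b - a·x for each constraint:
  C1: 40 − 33 = 7  (slack)
  C2: 50 − 50 = 0  (binding)
  C3: 55 − 55 = 0  (binding)
  C4: 50 − 41 = 9  (slack)

Optimal: u = 5, v = 9
Binding: C2, C3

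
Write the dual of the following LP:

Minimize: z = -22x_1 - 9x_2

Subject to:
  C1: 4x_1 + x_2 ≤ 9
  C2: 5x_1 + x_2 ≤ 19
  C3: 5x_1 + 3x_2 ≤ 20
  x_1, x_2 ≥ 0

Primal min cᵀx s.t. Ax ≤ b, x ≥ 0  →  Dual max −bᵀy s.t. Aᵀy ≥ −c, y ≥ 0.

Maximize: z = -9y1 - 19y2 - 20y3

Subject to:
  4y1 + 5y2 + 5y3 ≥ 22
  y1 + y2 + 3y3 ≥ 9
  y1, y2, y3 ≥ 0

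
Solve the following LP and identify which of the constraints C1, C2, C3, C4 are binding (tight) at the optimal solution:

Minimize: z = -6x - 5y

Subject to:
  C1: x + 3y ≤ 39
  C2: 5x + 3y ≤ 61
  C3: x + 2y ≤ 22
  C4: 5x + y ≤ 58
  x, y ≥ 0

At x = 8, y = 7, compute slack b - a·x for each constraint:
  C1: 39 − 29 = 10  (slack)
  C2: 61 − 61 = 0  (binding)
  C3: 22 − 22 = 0  (binding)
  C4: 58 − 47 = 11  (slack)

Optimal: x = 8, y = 7
Binding: C2, C3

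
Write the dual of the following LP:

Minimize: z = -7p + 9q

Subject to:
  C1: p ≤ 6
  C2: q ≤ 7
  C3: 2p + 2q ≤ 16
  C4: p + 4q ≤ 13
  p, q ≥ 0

Primal min cᵀx s.t. Ax ≤ b, x ≥ 0  →  Dual max −bᵀy s.t. Aᵀy ≥ −c, y ≥ 0.

Maximize: z = -6y1 - 7y2 - 16y3 - 13y4

Subject to:
  y1 + 2y3 + y4 ≥ 7
  y2 + 2y3 + 4y4 ≥ -9
  y1, y2, y3, y4 ≥ 0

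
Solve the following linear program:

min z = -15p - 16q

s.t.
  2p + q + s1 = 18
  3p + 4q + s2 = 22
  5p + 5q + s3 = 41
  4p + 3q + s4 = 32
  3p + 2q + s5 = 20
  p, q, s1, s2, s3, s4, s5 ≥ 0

Evaluate the objective at each vertex of the feasible region:
  z(0, 0) = 0
  z(6.667, 0) = -100
  z(6, 1) = -106  ←
  z(0, 5.5) = -88
The minimum is at p = 6, q = 1.

p = 6, q = 1, z = -106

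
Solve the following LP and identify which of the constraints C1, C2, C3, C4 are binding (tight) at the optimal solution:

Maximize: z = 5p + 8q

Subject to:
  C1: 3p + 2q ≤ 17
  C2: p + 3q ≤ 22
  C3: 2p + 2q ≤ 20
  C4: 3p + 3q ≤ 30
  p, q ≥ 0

At p = 1, q = 7, compute slack b - a·x for each constraint:
  C1: 17 − 17 = 0  (binding)
  C2: 22 − 22 = 0  (binding)
  C3: 20 − 16 = 4  (slack)
  C4: 30 − 24 = 6  (slack)

Optimal: p = 1, q = 7
Binding: C1, C2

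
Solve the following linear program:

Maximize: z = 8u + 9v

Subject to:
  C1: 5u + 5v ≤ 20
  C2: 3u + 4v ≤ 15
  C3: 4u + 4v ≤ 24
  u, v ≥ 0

Evaluate the objective at each vertex of the feasible region:
  z(0, 0) = 0
  z(4, 0) = 32
  z(1, 3) = 35  ←
  z(0, 3.75) = 33.75
The maximum is at u = 1, v = 3.

u = 1, v = 3, z = 35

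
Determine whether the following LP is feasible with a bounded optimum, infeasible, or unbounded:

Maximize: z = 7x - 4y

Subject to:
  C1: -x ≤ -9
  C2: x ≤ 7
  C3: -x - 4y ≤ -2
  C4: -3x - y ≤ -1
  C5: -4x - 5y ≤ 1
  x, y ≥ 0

Infeasible (no feasible solution exists)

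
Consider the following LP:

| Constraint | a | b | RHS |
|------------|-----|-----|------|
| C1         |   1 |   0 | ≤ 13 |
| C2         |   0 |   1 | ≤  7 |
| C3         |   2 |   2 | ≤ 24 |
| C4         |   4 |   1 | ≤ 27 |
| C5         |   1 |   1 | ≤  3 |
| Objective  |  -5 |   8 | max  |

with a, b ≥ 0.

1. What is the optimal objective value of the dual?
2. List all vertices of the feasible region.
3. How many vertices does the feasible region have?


1. 24
2. (0, 0), (3, 0), (0, 3)
3. 3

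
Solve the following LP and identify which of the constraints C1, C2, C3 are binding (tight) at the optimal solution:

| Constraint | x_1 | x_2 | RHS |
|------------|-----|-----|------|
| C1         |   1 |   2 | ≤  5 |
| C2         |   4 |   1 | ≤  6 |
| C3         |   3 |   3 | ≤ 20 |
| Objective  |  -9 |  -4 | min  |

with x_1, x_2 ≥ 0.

At x_1 = 1, x_2 = 2, compute slack b - a·x for each constraint:
  C1: 5 − 5 = 0  (binding)
  C2: 6 − 6 = 0  (binding)
  C3: 20 − 9 = 11  (slack)

Optimal: x_1 = 1, x_2 = 2
Binding: C1, C2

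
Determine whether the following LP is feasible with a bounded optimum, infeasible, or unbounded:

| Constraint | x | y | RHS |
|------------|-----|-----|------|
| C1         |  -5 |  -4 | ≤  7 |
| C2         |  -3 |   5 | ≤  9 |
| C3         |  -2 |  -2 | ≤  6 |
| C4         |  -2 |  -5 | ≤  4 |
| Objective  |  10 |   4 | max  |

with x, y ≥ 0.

Unbounded (objective can increase without bound)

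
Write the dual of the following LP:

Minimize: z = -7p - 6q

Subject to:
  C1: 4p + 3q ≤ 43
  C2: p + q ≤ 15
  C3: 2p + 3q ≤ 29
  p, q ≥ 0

Primal min cᵀx s.t. Ax ≤ b, x ≥ 0  →  Dual max −bᵀy s.t. Aᵀy ≥ −c, y ≥ 0.

Maximize: z = -43y1 - 15y2 - 29y3

Subject to:
  4y1 + y2 + 2y3 ≥ 7
  3y1 + y2 + 3y3 ≥ 6
  y1, y2, y3 ≥ 0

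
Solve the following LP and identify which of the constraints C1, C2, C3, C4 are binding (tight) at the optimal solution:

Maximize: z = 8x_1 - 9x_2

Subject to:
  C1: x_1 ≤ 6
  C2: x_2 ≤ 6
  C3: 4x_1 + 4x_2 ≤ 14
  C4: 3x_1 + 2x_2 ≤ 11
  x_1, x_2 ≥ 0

At x_1 = 3.5, x_2 = 0, compute slack b - a·x for each constraint:
  C1: 6 − 3.5 = 2.5  (slack)
  C2: 6 − 0 = 6  (slack)
  C3: 14 − 14 = 0  (binding)
  C4: 11 − 10.5 = 0.5  (slack)

Optimal: x_1 = 3.5, x_2 = 0
Binding: C3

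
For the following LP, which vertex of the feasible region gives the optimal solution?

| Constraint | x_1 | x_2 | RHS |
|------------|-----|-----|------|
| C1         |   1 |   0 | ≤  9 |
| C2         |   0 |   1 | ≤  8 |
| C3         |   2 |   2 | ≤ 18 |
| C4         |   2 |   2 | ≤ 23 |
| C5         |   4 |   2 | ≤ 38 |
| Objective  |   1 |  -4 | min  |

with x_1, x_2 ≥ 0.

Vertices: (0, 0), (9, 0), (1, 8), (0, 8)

Evaluate the objective at each vertex of the feasible region:
  z(0, 0) = 0
  z(9, 0) = 9
  z(1, 8) = -31
  z(0, 8) = -32  ←
The minimum is at x_1 = 0, x_2 = 8.

(0, 8)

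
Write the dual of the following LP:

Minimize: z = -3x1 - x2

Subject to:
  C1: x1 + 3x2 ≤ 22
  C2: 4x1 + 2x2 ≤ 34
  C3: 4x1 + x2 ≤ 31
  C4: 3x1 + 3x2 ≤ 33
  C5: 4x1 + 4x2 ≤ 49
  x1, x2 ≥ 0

Primal min cᵀx s.t. Ax ≤ b, x ≥ 0  →  Dual max −bᵀy s.t. Aᵀy ≥ −c, y ≥ 0.

Maximize: z = -22y1 - 34y2 - 31y3 - 33y4 - 49y5

Subject to:
  y1 + 4y2 + 4y3 + 3y4 + 4y5 ≥ 3
  3y1 + 2y2 + y3 + 3y4 + 4y5 ≥ 1
  y1, y2, y3, y4, y5 ≥ 0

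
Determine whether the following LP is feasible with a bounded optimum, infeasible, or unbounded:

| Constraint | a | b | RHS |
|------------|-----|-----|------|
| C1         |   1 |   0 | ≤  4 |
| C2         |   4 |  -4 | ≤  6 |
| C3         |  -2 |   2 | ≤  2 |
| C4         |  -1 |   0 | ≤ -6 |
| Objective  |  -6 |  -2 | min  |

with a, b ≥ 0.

Infeasible (no feasible solution exists)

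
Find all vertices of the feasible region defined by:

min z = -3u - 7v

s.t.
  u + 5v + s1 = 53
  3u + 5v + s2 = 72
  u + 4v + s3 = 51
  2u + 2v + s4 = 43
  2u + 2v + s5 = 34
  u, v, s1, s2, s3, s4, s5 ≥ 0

(0, 0), (17, 0), (8, 9), (0, 10.6)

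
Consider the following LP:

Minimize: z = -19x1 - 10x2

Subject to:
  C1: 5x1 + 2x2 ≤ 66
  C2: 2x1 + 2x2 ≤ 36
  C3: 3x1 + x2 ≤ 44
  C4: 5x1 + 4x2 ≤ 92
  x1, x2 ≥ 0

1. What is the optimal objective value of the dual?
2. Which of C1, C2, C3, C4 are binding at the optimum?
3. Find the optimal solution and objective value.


1. -270
2. C1, C2
3. x1 = 10, x2 = 8, z = -270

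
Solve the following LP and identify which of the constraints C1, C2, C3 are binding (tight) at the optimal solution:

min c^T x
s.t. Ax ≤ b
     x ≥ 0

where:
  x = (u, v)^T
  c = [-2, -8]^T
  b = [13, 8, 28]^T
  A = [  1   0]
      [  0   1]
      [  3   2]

At u = 4, v = 8, compute slack b - a·x for each constraint:
  C1: 13 − 4 = 9  (slack)
  C2: 8 − 8 = 0  (binding)
  C3: 28 − 28 = 0  (binding)

Optimal: u = 4, v = 8
Binding: C2, C3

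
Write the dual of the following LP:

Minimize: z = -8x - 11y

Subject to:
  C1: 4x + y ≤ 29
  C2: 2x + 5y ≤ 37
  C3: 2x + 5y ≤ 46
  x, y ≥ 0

Primal min cᵀx s.t. Ax ≤ b, x ≥ 0  →  Dual max −bᵀy s.t. Aᵀy ≥ −c, y ≥ 0.

Maximize: z = -29y1 - 37y2 - 46y3

Subject to:
  4y1 + 2y2 + 2y3 ≥ 8
  y1 + 5y2 + 5y3 ≥ 11
  y1, y2, y3 ≥ 0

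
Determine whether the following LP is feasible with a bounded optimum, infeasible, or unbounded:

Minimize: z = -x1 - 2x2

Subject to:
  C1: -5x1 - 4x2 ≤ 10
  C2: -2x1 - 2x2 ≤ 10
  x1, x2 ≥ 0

Unbounded (objective can decrease without bound)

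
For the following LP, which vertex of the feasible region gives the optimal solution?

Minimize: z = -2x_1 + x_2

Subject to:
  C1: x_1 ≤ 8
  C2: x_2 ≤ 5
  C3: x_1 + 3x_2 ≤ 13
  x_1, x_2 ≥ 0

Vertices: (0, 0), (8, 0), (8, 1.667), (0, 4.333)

Evaluate the objective at each vertex of the feasible region:
  z(0, 0) = 0
  z(8, 0) = -16  ←
  z(8, 1.667) = -14.33
  z(0, 4.333) = 4.333
The minimum is at x_1 = 8, x_2 = 0.

(8, 0)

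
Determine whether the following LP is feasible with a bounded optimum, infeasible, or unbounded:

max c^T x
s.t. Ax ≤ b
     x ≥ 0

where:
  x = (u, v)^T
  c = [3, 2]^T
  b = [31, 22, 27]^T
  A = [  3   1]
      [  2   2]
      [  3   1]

Feasible with a bounded optimal solution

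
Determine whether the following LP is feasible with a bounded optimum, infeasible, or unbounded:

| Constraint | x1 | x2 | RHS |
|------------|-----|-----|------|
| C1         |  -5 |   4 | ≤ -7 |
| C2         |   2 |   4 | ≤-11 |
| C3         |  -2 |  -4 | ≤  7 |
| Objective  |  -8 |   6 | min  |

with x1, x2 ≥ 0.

Infeasible (no feasible solution exists)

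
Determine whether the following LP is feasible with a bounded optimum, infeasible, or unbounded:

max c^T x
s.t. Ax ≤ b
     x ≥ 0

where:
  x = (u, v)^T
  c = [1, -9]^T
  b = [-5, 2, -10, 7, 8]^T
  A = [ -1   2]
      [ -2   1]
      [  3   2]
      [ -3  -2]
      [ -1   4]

Infeasible (no feasible solution exists)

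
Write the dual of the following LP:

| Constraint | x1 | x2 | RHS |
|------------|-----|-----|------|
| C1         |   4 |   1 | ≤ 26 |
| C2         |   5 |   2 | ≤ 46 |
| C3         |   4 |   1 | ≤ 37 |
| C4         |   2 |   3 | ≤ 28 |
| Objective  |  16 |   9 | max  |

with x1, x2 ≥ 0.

Primal max cᵀx s.t. Ax ≤ b, x ≥ 0  →  Dual min bᵀy s.t. Aᵀy ≥ c, y ≥ 0.

Minimize: z = 26y1 + 46y2 + 37y3 + 28y4

Subject to:
  4y1 + 5y2 + 4y3 + 2y4 ≥ 16
  y1 + 2y2 + y3 + 3y4 ≥ 9
  y1, y2, y3, y4 ≥ 0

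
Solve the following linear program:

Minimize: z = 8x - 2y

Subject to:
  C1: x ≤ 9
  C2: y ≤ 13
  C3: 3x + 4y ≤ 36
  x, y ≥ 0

Evaluate the objective at each vertex of the feasible region:
  z(0, 0) = 0
  z(9, 0) = 72
  z(9, 2.25) = 67.5
  z(0, 9) = -18  ←
The minimum is at x = 0, y = 9.

x = 0, y = 9, z = -18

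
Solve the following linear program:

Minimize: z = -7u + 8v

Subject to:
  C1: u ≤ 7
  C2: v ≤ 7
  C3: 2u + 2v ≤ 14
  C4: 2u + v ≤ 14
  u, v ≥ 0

Evaluate the objective at each vertex of the feasible region:
  z(0, 0) = 0
  z(7, 0) = -49  ←
  z(0, 7) = 56
The minimum is at u = 7, v = 0.

u = 7, v = 0, z = -49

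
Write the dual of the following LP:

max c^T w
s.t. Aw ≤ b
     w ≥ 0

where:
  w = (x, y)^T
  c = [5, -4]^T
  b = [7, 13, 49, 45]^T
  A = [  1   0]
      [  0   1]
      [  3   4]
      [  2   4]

Primal max cᵀx s.t. Ax ≤ b, x ≥ 0  →  Dual min bᵀy s.t. Aᵀy ≥ c, y ≥ 0.

Minimize: z = 7y1 + 13y2 + 49y3 + 45y4

Subject to:
  y1 + 3y3 + 2y4 ≥ 5
  y2 + 4y3 + 4y4 ≥ -4
  y1, y2, y3, y4 ≥ 0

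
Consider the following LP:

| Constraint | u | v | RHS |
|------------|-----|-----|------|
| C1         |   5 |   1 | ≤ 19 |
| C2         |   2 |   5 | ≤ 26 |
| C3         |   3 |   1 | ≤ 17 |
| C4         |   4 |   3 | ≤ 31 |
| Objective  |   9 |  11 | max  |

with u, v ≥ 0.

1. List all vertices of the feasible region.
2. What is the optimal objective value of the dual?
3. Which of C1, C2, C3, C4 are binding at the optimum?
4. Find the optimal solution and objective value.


1. (0, 0), (3.8, 0), (3, 4), (0, 5.2)
2. 71
3. C1, C2
4. u = 3, v = 4, z = 71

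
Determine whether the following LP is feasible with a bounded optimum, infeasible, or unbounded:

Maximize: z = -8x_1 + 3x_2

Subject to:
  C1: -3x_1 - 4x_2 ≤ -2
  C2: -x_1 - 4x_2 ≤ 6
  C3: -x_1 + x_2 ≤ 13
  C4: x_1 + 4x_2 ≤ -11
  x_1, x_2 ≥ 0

Infeasible (no feasible solution exists)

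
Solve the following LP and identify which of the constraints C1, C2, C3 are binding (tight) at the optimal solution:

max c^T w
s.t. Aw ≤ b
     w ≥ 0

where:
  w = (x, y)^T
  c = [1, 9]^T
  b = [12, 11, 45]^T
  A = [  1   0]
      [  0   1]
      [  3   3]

At x = 4, y = 11, compute slack b - a·x for each constraint:
  C1: 12 − 4 = 8  (slack)
  C2: 11 − 11 = 0  (binding)
  C3: 45 − 45 = 0  (binding)

Optimal: x = 4, y = 11
Binding: C2, C3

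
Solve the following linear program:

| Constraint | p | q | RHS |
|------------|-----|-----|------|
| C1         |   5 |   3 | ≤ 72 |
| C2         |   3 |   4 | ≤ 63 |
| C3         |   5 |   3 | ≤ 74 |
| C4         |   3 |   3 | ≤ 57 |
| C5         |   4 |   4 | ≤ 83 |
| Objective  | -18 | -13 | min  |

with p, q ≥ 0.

Evaluate the objective at each vertex of the feasible region:
  z(0, 0) = 0
  z(14.4, 0) = -259.2
  z(9, 9) = -279  ←
  z(0, 15.75) = -204.8
The minimum is at p = 9, q = 9.

p = 9, q = 9, z = -279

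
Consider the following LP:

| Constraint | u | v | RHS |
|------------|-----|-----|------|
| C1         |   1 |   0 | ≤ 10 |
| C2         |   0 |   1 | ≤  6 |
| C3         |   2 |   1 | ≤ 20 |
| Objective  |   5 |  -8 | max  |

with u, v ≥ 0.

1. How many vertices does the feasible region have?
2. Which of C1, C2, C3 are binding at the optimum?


1. 4
2. C1, C3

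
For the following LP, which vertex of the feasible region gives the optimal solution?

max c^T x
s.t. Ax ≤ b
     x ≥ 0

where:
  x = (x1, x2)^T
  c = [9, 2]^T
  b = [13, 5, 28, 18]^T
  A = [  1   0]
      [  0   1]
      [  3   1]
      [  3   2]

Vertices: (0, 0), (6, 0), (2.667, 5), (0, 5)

Evaluate the objective at each vertex of the feasible region:
  z(0, 0) = 0
  z(6, 0) = 54  ←
  z(2.667, 5) = 34
  z(0, 5) = 10
The maximum is at x1 = 6, x2 = 0.

(6, 0)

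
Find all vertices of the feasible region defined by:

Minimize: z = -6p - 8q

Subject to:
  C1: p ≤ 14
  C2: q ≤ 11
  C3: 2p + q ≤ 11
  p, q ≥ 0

(0, 0), (5.5, 0), (0, 11)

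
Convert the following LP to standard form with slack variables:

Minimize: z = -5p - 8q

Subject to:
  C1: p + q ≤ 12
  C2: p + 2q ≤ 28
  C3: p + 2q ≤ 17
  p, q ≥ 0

min z = -5p - 8q

s.t.
  p + q + s1 = 12
  p + 2q + s2 = 28
  p + 2q + s3 = 17
  p, q, s1, s2, s3 ≥ 0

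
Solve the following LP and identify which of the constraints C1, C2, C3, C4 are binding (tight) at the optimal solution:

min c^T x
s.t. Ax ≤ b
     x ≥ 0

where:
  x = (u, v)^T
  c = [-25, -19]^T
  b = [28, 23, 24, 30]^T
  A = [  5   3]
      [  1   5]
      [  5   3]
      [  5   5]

At u = 3, v = 3, compute slack b - a·x for each constraint:
  C1: 28 − 24 = 4  (slack)
  C2: 23 − 18 = 5  (slack)
  C3: 24 − 24 = 0  (binding)
  C4: 30 − 30 = 0  (binding)

Optimal: u = 3, v = 3
Binding: C3, C4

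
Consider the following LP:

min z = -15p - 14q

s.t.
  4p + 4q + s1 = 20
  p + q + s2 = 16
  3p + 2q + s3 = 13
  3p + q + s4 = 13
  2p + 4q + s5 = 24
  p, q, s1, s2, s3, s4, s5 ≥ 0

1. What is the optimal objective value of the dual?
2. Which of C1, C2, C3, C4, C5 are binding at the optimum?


1. -73
2. C1, C3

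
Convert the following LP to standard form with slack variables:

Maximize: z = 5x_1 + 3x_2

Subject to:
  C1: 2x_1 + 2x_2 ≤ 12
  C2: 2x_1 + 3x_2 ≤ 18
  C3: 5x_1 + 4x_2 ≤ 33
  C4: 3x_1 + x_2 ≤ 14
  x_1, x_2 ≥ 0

max z = 5x_1 + 3x_2

s.t.
  2x_1 + 2x_2 + s1 = 12
  2x_1 + 3x_2 + s2 = 18
  5x_1 + 4x_2 + s3 = 33
  3x_1 + x_2 + s4 = 14
  x_1, x_2, s1, s2, s3, s4 ≥ 0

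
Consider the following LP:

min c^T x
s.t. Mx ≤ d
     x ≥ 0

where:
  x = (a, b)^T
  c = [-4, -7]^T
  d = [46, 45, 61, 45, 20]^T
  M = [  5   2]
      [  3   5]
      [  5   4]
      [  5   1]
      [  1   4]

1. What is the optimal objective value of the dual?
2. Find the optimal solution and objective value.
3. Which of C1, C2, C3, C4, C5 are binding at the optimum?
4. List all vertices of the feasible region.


1. -53
2. a = 8, b = 3, z = -53
3. C1, C5
4. (0, 0), (9, 0), (8.8, 1), (8, 3), (0, 5)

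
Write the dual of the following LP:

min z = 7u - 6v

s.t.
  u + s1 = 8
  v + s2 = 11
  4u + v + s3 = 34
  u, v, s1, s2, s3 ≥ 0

Primal min cᵀx s.t. Ax ≤ b, x ≥ 0  →  Dual max −bᵀy s.t. Aᵀy ≥ −c, y ≥ 0.

Maximize: z = -8y1 - 11y2 - 34y3

Subject to:
  y1 + 4y3 ≥ -7
  y2 + y3 ≥ 6
  y1, y2, y3 ≥ 0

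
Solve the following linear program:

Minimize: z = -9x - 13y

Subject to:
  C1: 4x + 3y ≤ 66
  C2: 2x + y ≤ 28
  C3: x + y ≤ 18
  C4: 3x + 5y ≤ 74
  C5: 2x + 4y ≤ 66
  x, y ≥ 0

Evaluate the objective at each vertex of the feasible region:
  z(0, 0) = 0
  z(14, 0) = -126
  z(10, 8) = -194
  z(8, 10) = -202  ←
  z(0, 14.8) = -192.4
The minimum is at x = 8, y = 10.

x = 8, y = 10, z = -202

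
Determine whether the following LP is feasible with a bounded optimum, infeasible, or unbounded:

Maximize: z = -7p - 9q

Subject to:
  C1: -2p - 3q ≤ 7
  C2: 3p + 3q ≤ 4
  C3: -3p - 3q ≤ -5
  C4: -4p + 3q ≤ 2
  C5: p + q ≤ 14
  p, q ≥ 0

Infeasible (no feasible solution exists)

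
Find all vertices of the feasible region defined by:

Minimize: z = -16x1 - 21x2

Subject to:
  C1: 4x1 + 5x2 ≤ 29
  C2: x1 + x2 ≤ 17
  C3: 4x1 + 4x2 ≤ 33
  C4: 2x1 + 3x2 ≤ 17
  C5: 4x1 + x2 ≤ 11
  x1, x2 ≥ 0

(0, 0), (2.75, 0), (1.625, 4.5), (1, 5), (0, 5.667)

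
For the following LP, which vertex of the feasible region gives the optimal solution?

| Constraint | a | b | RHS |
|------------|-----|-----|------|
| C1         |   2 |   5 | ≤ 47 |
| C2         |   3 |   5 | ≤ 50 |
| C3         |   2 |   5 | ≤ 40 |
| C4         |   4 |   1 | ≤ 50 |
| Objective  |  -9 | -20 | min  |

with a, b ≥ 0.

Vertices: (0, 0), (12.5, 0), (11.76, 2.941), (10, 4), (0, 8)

Evaluate the objective at each vertex of the feasible region:
  z(0, 0) = 0
  z(12.5, 0) = -112.5
  z(11.76, 2.941) = -164.7
  z(10, 4) = -170  ←
  z(0, 8) = -160
The minimum is at a = 10, b = 4.

(10, 4)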